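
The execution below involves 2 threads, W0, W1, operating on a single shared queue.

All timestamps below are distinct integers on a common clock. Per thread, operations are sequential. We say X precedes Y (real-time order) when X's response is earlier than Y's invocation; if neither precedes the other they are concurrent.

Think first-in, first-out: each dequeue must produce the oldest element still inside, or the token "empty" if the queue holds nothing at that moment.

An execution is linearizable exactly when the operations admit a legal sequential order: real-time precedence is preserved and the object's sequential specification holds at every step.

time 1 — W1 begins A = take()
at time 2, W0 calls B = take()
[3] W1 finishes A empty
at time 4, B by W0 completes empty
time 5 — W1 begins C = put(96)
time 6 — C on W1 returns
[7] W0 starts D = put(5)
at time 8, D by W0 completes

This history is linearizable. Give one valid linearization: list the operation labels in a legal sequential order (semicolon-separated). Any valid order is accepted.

1. A take() → empty, leaving queue <>
2. B take() → empty, leaving queue <>
3. C put(96), leaving queue <96>
4. D put(5), leaving queue <96,5>

A; B; C; D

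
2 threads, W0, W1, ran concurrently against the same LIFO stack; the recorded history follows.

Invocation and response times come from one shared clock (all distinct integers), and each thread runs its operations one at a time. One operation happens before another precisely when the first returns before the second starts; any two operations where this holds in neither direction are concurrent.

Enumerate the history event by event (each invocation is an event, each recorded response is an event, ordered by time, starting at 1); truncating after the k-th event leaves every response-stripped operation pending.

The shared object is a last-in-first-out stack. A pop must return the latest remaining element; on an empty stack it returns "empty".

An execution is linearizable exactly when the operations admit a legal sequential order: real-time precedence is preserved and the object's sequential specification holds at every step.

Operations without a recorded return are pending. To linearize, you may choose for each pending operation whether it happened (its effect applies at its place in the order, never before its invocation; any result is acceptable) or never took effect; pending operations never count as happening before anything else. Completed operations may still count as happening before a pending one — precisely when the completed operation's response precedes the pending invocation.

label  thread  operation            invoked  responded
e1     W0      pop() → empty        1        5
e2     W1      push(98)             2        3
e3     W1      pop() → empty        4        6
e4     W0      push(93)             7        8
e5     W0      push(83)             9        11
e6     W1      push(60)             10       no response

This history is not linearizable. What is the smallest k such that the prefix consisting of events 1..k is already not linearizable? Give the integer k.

6

events 1..5 are still linearizable — one witness is e1, e2:
1. e1 pop() → empty, leaving stack <>
2. e2 push(98), leaving stack <98>
event 6 — e3's response, time 6 — after it, nothing linearizes
e.g. e1, e2, e3: illegal at step 3, since e3 pop() → empty cannot apply there
e.g. e2, e1, e3: illegal at step 2, since e1 pop() → empty cannot apply there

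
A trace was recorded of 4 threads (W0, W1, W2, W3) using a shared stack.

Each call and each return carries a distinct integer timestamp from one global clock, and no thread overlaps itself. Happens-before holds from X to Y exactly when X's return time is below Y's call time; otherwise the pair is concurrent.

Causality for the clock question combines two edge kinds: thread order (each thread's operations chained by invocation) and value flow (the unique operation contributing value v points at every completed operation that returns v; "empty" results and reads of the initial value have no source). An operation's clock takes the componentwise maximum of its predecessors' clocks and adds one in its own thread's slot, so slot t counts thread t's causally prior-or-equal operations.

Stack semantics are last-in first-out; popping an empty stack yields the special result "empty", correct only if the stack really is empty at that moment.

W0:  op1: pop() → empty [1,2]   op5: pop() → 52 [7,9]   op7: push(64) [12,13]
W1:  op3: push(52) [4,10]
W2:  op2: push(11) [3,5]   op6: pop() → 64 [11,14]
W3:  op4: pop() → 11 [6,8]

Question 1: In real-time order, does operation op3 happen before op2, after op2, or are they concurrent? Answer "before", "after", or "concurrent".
op3 spans [4,10], op2 spans [3,5]
the intervals overlap in both directions

concurrent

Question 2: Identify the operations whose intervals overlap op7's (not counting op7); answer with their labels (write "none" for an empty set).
concurrent with op7 ([12,13]): every op whose interval crosses 12..13
op1 [1,2]: before
op2 [3,5]: before
op3 [4,10]: before
op4 [6,8]: before
op5 [7,9]: before
op6 [11,14]: concurrent

op6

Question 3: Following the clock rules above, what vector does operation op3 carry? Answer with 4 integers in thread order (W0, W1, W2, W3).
no predecessors for op2 (invoked 3): W2 increments from zero → (0, 0, 1, 0)
no predecessors for op3 (invoked 4): W1 increments from zero → (0, 1, 0, 0)
no predecessors for op1 (invoked 1): W0 increments from zero → (1, 0, 0, 0)
merge at op4 (invoked 6): VC(op2)=(0, 0, 1, 0), own-thread bump on W3 → (0, 0, 1, 1)
merge at op5 (invoked 7): VC(op1)=(1, 0, 0, 0), VC(op3)=(0, 1, 0, 0), own-thread bump on W0 → (2, 1, 0, 0)
merge at op7 (invoked 12): VC(op5)=(2, 1, 0, 0), own-thread bump on W0 → (3, 1, 0, 0)
merge at op6 (invoked 11): VC(op2)=(0, 0, 1, 0), VC(op7)=(3, 1, 0, 0), own-thread bump on W2 → (3, 1, 2, 0)
target: VC(op3) = (0, 1, 0, 0)

(0, 1, 0, 0)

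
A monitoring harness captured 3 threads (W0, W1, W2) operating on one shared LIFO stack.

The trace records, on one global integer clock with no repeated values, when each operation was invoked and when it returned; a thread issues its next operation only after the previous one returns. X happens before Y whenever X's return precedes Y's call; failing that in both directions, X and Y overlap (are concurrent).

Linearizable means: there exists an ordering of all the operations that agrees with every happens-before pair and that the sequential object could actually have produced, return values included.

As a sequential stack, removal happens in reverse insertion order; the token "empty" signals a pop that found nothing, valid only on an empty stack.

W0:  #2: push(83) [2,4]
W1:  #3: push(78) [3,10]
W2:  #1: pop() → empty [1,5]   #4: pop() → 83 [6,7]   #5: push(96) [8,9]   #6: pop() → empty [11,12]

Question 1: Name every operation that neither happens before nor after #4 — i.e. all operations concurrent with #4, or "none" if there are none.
Answer: #3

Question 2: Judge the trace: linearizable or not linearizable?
events 1..11 are fine; event 12 — the response of #6 at time 12 — makes the prefix non-linearizable
6 completed operations, 10 real-time-consistent orders — every LIFO stack replay fails
sample order #1, #2, #3, #4, #5, #6 stalls at step 4 — #4 pop() → 83 has no legal effect
sample order #1, #2, #4, #3, #5, #6 stalls at step 6 — #6 pop() → empty has no legal effect

not linearizable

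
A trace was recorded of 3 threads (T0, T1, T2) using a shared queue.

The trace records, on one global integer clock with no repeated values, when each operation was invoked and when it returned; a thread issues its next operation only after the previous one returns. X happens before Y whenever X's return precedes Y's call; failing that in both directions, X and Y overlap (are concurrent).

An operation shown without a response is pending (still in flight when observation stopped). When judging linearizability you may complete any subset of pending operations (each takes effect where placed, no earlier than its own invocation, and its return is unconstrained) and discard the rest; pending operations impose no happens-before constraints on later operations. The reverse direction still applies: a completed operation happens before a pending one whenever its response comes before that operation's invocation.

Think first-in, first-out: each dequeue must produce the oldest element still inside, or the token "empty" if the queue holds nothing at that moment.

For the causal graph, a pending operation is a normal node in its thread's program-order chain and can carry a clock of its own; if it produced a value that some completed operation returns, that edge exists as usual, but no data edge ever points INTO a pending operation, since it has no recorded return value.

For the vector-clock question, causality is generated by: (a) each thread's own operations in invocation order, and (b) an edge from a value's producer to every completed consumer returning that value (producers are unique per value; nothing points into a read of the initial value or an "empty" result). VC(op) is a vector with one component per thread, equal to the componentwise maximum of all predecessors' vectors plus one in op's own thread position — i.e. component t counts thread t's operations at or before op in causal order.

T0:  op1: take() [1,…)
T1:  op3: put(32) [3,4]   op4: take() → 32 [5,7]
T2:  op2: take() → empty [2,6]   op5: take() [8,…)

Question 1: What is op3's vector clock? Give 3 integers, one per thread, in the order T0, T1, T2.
Answer: (0, 1, 0)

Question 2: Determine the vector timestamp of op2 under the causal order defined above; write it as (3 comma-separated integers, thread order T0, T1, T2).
Answer: (0, 0, 1)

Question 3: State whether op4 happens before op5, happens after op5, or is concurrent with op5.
Answer: before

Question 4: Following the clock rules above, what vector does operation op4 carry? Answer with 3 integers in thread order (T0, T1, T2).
Answer: (0, 2, 0)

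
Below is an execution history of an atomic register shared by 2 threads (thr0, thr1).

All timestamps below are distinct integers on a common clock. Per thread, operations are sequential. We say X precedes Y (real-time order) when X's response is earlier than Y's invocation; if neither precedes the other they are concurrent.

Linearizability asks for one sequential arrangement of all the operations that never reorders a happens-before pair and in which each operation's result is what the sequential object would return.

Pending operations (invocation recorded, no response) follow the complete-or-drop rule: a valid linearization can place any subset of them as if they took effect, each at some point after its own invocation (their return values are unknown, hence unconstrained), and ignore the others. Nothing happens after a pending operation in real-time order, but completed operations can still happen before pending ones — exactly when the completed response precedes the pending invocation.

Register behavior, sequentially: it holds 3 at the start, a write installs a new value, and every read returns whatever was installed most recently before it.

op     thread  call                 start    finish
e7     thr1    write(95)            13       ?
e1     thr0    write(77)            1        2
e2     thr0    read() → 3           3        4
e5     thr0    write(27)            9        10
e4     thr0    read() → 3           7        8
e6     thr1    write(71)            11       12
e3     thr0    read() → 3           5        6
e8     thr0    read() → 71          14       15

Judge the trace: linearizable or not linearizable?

events 1..3 are fine; event 4 — the response of e2 at time 4 — makes the prefix non-linearizable
exactly one order of the 2 completed ops respects real time; the atomic register replay fails
one such order, e1, e2, breaks at step 2 where e2 read() → 3 is illegal

not linearizable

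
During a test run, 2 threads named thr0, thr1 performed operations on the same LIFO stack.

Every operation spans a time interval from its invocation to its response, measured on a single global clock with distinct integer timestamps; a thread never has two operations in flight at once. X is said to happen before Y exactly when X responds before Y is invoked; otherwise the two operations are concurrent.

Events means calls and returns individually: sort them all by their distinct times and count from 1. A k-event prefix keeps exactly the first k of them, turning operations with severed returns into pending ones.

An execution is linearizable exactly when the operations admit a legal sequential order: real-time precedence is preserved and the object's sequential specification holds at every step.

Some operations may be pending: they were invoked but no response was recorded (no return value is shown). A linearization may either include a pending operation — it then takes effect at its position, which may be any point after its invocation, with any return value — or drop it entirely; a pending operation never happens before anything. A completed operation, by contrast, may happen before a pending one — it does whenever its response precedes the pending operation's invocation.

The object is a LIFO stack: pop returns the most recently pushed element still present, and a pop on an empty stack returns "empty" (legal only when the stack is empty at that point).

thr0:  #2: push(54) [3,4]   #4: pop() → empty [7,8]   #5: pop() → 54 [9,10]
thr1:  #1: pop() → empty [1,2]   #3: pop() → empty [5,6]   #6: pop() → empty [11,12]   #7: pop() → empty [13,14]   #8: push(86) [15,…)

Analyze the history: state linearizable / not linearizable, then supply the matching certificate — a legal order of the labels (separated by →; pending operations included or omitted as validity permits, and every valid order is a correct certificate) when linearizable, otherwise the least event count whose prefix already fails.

the violation lands at event 6, #3's response at time 6: events 1..5 linearize, events 1..6 do not
exhaustive check: the 3 completed LIFO stack ops admit one real-time order; illegal
one such order, #1, #2, #3, breaks at step 3 where #3 pop() → empty is illegal

not linearizable — minimal violating prefix: 6 events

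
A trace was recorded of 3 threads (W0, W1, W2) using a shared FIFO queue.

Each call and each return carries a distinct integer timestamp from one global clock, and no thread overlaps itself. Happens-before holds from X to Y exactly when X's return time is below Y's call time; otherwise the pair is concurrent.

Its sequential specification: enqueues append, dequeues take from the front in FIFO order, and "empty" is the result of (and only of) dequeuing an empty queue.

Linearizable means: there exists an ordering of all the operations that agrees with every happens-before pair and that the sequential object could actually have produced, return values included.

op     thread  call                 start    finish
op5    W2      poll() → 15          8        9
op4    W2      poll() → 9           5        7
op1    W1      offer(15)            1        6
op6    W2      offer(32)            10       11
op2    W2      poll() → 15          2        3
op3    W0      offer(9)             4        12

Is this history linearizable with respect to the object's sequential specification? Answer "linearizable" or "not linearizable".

cut after 8 events: linearizable; cut after 9 events (op5 responds, time 9): not linearizable
checked exhaustively: 3 real-time-consistent orders of 4 completed operations, zero legal FIFO queue replays
every completion of the 1 pending operation (op3) was checked; none linearizes
take op1, op2, op4, op5 (pending dropped): step 3 already fails, because op4 poll() → 9 cannot occur there
take op2, op1, op4, op5 (pending dropped): step 1 already fails, because op2 poll() → 15 cannot occur there

not linearizable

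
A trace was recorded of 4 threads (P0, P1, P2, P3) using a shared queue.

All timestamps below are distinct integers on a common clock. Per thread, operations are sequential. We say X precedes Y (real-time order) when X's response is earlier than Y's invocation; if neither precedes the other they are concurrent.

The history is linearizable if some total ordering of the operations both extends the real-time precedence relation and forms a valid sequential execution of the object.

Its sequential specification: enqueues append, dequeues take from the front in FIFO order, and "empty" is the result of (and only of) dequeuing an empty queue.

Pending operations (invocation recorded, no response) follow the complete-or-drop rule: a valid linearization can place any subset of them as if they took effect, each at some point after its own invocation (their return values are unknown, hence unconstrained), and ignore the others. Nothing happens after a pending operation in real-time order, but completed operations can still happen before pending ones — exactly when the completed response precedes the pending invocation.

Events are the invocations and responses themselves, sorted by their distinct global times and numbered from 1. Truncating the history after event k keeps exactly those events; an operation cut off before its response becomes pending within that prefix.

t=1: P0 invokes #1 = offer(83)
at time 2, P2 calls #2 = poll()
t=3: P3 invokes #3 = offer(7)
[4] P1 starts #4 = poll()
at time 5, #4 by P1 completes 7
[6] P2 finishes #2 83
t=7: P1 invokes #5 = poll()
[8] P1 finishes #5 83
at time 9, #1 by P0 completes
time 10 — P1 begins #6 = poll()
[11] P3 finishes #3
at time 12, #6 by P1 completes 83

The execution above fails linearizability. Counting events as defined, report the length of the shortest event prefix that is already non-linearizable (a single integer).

8

events 1..7 are still linearizable — one witness is #1, #2, #3, #4:
after step 1 (#1 offer(83) (pending, included)): queue <83>
after step 2 (#2 poll() → 83): queue <>
after step 3 (#3 offer(7) (pending, included)): queue <7>
after step 4 (#4 poll() → 7): queue <>
include event 8 — #5 responding at 8 — and every candidate order breaks
no completion choice of the 2 pending operations (#1, #3) rescues it — every subset was tried
take #2, #4, #5 (pending dropped): step 1 already fails, because #2 poll() → 83 cannot occur there
take #4, #2, #5 (pending dropped): step 1 already fails, because #4 poll() → 7 cannot occur there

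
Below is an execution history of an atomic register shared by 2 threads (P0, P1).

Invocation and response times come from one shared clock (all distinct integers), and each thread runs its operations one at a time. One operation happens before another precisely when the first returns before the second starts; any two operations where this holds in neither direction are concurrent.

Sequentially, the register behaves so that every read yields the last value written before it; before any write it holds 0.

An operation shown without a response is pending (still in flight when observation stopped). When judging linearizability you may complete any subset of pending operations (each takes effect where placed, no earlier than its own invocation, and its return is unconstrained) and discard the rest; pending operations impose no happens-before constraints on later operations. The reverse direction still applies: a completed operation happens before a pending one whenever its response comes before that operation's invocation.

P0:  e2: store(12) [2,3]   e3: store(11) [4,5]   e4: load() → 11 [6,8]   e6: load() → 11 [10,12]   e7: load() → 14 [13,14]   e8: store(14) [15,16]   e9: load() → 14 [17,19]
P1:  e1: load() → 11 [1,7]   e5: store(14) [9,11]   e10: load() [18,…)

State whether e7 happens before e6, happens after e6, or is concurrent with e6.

after

e7 spans [13,14], e6 spans [10,12]
resp(e6)=12 < inv(e7)=13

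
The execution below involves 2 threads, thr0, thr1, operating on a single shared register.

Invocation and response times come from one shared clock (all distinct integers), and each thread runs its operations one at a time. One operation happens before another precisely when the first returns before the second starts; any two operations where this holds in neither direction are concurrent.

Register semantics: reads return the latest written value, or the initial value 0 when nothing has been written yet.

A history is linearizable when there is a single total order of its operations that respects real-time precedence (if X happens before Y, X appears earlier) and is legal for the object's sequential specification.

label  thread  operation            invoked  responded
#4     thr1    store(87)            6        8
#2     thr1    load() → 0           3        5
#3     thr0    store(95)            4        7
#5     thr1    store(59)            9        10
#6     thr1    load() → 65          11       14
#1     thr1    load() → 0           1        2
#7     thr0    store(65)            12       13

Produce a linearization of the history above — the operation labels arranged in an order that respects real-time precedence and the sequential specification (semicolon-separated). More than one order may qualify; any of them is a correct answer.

#1; #2; #3; #4; #5; #7; #6

step 1: #1 load() → 0 — value 0
step 2: #2 load() → 0 — value 0
step 3: #3 store(95) — value 95
step 4: #4 store(87) — value 87
step 5: #5 store(59) — value 59
step 6: #7 store(65) — value 65
step 7: #6 load() → 65 — value 65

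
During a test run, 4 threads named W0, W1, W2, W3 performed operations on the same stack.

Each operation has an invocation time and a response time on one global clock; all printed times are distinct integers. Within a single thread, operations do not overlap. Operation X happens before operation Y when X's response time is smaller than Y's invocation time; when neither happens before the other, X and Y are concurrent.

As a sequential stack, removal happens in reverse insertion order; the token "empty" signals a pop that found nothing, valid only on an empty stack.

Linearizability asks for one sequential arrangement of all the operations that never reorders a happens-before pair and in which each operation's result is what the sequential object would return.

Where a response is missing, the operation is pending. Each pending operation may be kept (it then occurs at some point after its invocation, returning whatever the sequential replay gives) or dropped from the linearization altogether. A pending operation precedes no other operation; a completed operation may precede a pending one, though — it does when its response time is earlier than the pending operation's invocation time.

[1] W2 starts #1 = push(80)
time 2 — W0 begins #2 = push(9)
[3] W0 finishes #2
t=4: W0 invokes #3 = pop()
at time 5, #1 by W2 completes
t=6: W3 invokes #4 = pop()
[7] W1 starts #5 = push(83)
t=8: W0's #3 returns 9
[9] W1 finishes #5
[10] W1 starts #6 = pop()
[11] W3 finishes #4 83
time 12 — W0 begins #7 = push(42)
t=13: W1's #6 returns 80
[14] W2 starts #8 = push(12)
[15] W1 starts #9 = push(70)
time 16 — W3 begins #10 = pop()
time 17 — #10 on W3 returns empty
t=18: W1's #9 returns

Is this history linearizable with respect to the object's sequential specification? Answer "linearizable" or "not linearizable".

one valid linearization: #1, #2, #3, #5, #4, #6, #10, #7, #8, #9
1. #1 push(80), leaving stack <80>
2. #2 push(9), leaving stack <80,9>
3. #3 pop() → 9, leaving stack <80>
4. #5 push(83), leaving stack <80,83>
5. #4 pop() → 83, leaving stack <80>
6. #6 pop() → 80, leaving stack <>
7. #10 pop() → empty, leaving stack <>
8. #7 push(42) (pending, included), leaving stack <42>
9. #8 push(12) (pending, included), leaving stack <42,12>
10. #9 push(70), leaving stack <42,12,70>

linearizable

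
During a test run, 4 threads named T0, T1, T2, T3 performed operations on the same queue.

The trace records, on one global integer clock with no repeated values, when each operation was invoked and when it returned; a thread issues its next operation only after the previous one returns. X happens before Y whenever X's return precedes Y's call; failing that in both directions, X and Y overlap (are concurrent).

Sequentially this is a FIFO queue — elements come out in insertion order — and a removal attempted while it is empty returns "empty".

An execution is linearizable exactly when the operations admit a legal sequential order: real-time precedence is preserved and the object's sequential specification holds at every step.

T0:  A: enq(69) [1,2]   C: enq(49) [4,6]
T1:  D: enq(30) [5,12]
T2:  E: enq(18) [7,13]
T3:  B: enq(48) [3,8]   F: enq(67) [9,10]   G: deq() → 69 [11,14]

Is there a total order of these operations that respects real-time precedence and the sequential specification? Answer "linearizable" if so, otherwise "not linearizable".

a witness: A, B, C, D, E, F, G
step 1: A enq(69) — queue <69>
step 2: B enq(48) — queue <69,48>
step 3: C enq(49) — queue <69,48,49>
step 4: D enq(30) — queue <69,48,49,30>
step 5: E enq(18) — queue <69,48,49,30,18>
step 6: F enq(67) — queue <69,48,49,30,18,67>
step 7: G deq() → 69 — queue <48,49,30,18,67>

linearizable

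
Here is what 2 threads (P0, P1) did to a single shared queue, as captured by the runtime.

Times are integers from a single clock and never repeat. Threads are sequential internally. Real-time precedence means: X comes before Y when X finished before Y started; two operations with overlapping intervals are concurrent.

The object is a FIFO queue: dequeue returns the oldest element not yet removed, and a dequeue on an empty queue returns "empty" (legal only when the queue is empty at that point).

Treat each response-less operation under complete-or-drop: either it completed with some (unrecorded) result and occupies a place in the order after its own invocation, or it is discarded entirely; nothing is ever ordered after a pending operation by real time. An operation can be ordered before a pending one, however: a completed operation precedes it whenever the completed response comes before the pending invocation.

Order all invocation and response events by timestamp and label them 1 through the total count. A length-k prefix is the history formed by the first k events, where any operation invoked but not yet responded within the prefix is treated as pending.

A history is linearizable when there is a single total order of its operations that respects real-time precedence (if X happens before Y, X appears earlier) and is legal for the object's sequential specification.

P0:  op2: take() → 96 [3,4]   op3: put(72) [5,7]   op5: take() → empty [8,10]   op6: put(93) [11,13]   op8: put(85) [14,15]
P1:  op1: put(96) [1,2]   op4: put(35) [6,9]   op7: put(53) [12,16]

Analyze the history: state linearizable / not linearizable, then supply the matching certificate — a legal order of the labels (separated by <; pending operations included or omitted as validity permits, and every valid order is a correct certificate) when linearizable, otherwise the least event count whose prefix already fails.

not linearizable — minimal violating prefix: 10 events

events 1..9 are fine; event 10 — the response of op5 at time 10 — makes the prefix non-linearizable
the 5 completed operations admit 3 real-time orders; each fails the queue replay
sample order op1, op2, op3, op4, op5 stalls at step 5 — op5 take() → empty has no legal effect
sample order op1, op2, op3, op5, op4 stalls at step 4 — op5 take() → empty has no legal effect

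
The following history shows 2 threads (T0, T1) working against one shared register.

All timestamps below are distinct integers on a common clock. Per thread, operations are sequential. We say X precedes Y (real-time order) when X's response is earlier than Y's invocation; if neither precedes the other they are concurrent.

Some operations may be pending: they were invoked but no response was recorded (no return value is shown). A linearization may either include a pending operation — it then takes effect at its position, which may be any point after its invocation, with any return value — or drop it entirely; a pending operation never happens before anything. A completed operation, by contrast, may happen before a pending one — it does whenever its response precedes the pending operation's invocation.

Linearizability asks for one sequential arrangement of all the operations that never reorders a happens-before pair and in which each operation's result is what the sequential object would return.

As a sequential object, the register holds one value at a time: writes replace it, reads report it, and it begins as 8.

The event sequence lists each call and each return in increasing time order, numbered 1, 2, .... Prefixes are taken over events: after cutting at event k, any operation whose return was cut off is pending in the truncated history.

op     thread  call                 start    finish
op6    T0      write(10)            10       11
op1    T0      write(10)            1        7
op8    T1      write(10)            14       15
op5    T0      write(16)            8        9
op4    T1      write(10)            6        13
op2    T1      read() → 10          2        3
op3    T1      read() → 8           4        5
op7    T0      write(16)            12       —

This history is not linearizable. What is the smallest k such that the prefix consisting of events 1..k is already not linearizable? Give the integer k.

5

events 1..4 are linearizable, e.g. via op1, op2:
step 1: op1 write(10) (pending, included) — value 10
step 2: op2 read() → 10 — value 10
adding event 5 (op3 responds at 5) leaves no legal real-time order
no completion choice of the 1 pending operation (op1) rescues it — every subset was tried
sample order op2, op3 (pending dropped) stalls at step 1 — op2 read() → 10 has no legal effect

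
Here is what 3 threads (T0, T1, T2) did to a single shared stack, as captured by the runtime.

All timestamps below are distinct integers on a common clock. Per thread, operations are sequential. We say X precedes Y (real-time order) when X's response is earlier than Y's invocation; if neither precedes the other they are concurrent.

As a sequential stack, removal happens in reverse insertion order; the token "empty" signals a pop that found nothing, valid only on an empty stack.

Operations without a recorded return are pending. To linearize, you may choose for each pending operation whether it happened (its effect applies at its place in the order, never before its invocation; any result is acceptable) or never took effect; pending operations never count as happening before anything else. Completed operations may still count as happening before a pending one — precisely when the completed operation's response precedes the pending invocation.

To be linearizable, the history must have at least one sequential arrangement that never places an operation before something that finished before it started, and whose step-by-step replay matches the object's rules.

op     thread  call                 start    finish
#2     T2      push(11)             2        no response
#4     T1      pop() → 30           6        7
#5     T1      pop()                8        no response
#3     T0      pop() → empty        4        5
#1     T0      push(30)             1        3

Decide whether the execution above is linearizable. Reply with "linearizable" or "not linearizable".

not linearizable

cut after 4 events: linearizable; cut after 5 events (#3 responds, time 5): not linearizable
a single order respects real time; the 2 completed stack operations fail replay along it
every completion of the 1 pending operation (#2) was checked; none linearizes
one such order, #1, #3 (pending dropped), breaks at step 2 where #3 pop() → empty is illegal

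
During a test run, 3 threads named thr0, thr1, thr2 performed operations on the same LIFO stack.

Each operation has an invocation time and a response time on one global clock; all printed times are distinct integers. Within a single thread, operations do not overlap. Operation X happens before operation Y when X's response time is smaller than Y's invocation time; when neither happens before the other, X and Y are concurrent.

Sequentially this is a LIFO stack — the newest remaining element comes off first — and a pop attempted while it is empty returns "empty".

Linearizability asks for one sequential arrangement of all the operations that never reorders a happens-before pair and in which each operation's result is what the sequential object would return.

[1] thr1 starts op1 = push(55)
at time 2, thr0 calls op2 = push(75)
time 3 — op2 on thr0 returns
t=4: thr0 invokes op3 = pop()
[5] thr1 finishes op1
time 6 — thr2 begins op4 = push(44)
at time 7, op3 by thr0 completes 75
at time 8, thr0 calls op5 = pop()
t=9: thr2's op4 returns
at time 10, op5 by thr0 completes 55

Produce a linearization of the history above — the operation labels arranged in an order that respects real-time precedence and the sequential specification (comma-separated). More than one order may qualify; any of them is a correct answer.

step 1: op1 push(55) — stack <55>
step 2: op2 push(75) — stack <55,75>
step 3: op3 pop() → 75 — stack <55>
step 4: op5 pop() → 55 — stack <>
step 5: op4 push(44) — stack <44>

op1, op2, op3, op5, op4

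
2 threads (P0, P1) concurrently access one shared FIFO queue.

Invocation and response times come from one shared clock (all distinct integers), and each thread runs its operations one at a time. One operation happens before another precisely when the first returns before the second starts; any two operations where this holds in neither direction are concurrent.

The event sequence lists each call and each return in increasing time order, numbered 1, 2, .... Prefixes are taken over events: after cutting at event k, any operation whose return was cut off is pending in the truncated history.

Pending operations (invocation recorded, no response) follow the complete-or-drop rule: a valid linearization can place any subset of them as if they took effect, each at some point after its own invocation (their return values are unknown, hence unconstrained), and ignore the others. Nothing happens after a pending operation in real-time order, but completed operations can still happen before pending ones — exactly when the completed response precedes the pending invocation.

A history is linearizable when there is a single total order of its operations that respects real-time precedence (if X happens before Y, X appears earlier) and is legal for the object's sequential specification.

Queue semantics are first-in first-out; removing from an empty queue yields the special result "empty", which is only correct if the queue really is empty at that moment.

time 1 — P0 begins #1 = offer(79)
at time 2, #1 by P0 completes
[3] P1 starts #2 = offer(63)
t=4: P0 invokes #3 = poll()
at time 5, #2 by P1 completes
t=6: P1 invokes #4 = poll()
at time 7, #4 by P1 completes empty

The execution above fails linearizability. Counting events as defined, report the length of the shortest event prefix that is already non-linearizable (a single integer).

one valid order for events 1..6 is #1, #2:
1. #1 offer(79), leaving queue <79>
2. #2 offer(63), leaving queue <79,63>
with event 7 included (#4 responding at time 7), all real-time-consistent orders fail
completion choices over the 1 pending operation (#3) were checked; none helps
take #1, #2, #4 (pending dropped): step 3 already fails, because #4 poll() → empty cannot occur there

7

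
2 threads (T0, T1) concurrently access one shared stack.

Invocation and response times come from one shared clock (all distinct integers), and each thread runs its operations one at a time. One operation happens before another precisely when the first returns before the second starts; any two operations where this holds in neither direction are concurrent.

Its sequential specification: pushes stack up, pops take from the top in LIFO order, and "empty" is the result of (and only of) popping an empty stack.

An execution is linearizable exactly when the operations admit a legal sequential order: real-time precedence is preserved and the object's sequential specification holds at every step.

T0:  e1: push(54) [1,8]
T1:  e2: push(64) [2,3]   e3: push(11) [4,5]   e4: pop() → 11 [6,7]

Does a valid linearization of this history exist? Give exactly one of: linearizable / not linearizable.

linearizable

a witness: e1, e2, e3, e4
step 1: e1 push(54) — stack <54>
step 2: e2 push(64) — stack <54,64>
step 3: e3 push(11) — stack <54,64,11>
step 4: e4 pop() → 11 — stack <54,64>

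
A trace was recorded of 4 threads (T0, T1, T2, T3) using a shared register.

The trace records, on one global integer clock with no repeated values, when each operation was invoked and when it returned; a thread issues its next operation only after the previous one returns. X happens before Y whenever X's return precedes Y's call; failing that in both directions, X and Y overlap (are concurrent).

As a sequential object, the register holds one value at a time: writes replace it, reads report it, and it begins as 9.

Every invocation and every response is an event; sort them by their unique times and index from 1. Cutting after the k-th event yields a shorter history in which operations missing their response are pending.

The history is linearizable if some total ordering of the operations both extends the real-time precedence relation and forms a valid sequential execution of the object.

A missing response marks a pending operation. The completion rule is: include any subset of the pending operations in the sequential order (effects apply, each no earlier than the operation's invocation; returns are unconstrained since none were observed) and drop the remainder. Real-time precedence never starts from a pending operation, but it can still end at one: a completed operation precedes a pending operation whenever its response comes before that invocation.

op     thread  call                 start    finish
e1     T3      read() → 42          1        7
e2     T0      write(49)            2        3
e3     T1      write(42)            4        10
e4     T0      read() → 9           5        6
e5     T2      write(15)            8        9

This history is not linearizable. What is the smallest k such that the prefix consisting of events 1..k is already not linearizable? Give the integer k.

6

events 1..5 are linearizable, e.g. via e1, e2:
after step 1 (e1 read() (pending, included)): value 9
after step 2 (e2 write(49)): value 49
at event 6 (e4's time-6 response) nothing linearizes any more
including or dropping the 2 pending operations (e1, e3) in any combination fails
e.g. e2, e4 (pending dropped): illegal at step 2, since e4 read() → 9 cannot apply there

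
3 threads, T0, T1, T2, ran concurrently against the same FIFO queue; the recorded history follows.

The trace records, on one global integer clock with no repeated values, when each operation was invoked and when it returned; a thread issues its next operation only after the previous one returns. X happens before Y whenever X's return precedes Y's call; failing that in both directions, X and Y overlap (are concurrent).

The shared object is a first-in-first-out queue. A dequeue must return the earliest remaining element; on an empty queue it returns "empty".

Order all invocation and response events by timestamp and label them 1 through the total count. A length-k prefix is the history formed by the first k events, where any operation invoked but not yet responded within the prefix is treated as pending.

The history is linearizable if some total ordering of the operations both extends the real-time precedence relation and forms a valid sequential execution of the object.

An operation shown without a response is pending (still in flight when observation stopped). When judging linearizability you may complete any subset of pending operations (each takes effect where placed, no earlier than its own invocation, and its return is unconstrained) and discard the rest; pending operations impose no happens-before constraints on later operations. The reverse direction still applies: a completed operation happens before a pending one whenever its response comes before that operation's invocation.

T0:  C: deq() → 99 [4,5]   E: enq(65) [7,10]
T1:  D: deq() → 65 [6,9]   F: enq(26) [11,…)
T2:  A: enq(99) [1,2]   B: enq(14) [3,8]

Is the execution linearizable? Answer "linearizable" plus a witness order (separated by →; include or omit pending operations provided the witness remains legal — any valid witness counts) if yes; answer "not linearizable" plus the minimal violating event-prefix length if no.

linearizable — witness: A → C → E → B → D

after step 1 (A enq(99)): queue <99>
after step 2 (C deq() → 99): queue <>
after step 3 (E enq(65)): queue <65>
after step 4 (B enq(14)): queue <65,14>
after step 5 (D deq() → 65): queue <14>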